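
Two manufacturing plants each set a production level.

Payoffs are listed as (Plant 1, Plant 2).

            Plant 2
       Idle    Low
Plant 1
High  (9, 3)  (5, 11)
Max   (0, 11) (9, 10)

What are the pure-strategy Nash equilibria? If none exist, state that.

(High, Idle): Plant 2 can switch to Low (3 → 11). Not NE.
(High, Low): Plant 1 can switch to Max (5 → 9). Not NE.
(Max, Idle): Plant 1 can switch to High (0 → 9). Not NE.
(Max, Low): Plant 2 can switch to Idle (10 → 11). Not NE.

No pure-strategy Nash equilibrium.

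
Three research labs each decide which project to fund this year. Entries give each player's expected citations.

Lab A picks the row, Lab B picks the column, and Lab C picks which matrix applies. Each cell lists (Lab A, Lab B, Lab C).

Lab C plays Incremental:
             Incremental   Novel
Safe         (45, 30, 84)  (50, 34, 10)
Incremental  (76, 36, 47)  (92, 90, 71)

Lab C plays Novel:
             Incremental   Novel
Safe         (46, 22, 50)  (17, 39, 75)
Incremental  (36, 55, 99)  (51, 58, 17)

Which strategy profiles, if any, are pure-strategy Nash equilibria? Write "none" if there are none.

Pure NE: (Incremental, Novel, Incremental)

For each player, find the best response to each opponent profile; mutual best responses are the pure NE.
Lab A against (Incremental, Incremental): payoffs 45, 76 → best response Incremental.
Lab A against (Incremental, Novel): payoffs 46, 36 → best response Safe.
Lab A against (Novel, Incremental): payoffs 50, 92 → best response Incremental.
Lab A against (Novel, Novel): payoffs 17, 51 → best response Incremental.
Lab B against (Safe, Incremental): payoffs 30, 34 → best response Novel.
Lab B against (Safe, Novel): payoffs 22, 39 → best response Novel.
Lab B against (Incremental, Incremental): payoffs 36, 90 → best response Novel.
Lab B against (Incremental, Novel): payoffs 55, 58 → best response Novel.
Lab C against (Safe, Incremental): payoffs 84, 50 → best response Incremental.
Lab C against (Safe, Novel): payoffs 10, 75 → best response Novel.
Lab C against (Incremental, Incremental): payoffs 47, 99 → best response Novel.
Lab C against (Incremental, Novel): payoffs 71, 17 → best response Incremental.
Mutual best responses: (Incremental, Novel, Incremental).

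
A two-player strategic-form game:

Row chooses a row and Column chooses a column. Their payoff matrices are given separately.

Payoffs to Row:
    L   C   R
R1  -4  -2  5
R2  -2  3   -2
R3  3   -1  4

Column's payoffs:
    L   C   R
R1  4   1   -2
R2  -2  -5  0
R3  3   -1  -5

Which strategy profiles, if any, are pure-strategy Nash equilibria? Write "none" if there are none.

(R1, L): Row can switch to R2 (-4 → -2). Not NE.
(R1, C): Row can switch to R2 (-2 → 3). Not NE.
(R1, R): Column can switch to L (-2 → 4). Not NE.
(R2, L): Row can switch to R3 (-2 → 3). Not NE.
(R2, C): Column can switch to L (-5 → -2). Not NE.
(R2, R): Row can switch to R1 (-2 → 5). Not NE.
(R3, L): Row gets 3, best alternative -2; Column gets 3, best alternative -1. No profitable deviation — NE.
(R3, C): Row can switch to R2 (-1 → 3). Not NE.
(R3, R): Row can switch to R1 (4 → 5). Not NE.

The unique pure-strategy Nash equilibrium is (R3, L).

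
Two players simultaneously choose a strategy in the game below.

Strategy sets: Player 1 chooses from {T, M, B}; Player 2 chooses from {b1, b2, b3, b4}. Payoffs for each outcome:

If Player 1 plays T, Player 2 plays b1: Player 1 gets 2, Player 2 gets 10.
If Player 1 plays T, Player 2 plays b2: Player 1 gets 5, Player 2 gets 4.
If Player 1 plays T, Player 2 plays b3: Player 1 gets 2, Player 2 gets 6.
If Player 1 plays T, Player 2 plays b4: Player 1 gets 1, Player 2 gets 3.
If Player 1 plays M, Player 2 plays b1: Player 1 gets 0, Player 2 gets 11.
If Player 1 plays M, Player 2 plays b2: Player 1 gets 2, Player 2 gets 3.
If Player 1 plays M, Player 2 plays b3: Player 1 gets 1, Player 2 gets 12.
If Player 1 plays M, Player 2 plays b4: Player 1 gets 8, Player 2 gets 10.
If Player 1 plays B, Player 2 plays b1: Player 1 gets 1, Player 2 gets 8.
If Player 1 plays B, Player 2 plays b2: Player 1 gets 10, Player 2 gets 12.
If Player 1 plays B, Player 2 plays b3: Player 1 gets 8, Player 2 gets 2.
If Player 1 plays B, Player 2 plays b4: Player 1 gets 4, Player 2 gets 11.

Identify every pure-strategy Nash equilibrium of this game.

Pure-strategy Nash equilibria: (T, b1) and (B, b2)

(T, b1): Player 1 gets 2, best alternative 1; Player 2 gets 10, best alternative 6. No profitable deviation — NE.
(T, b2): Player 1 can switch to B (5 → 10). Not NE.
(T, b3): Player 1 can switch to B (2 → 8). Not NE.
(T, b4): Player 1 can switch to M (1 → 8). Not NE.
(M, b1): Player 1 can switch to T (0 → 2). Not NE.
(M, b2): Player 1 can switch to T (2 → 5). Not NE.
(M, b3): Player 1 can switch to T (1 → 2). Not NE.
(M, b4): Player 2 can switch to b1 (10 → 11). Not NE.
(B, b1): Player 1 can switch to T (1 → 2). Not NE.
(B, b2): Player 1 gets 10, best alternative 5; Player 2 gets 12, best alternative 11. No profitable deviation — NE.
(The remaining 2 profiles each have a profitable deviation by the same check.)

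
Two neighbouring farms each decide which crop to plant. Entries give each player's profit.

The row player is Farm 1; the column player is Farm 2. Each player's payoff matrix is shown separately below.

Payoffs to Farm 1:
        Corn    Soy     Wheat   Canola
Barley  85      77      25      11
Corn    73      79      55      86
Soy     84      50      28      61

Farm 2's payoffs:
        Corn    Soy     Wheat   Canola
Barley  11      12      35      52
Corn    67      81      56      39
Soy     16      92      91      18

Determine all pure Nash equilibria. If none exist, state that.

The unique pure-strategy Nash equilibrium is (Corn, Soy).

(Barley, Corn): Farm 2 can switch to Soy (11 → 12). Not NE.
(Barley, Soy): Farm 1 can switch to Corn (77 → 79). Not NE.
(Barley, Wheat): Farm 1 can switch to Corn (25 → 55). Not NE.
(Barley, Canola): Farm 1 can switch to Corn (11 → 86). Not NE.
(Corn, Corn): Farm 1 can switch to Barley (73 → 85). Not NE.
(Corn, Soy): Farm 1 gets 79, best alternative 77; Farm 2 gets 81, best alternative 67. No profitable deviation — NE.
(Corn, Wheat): Farm 2 can switch to Corn (56 → 67). Not NE.
(The remaining 5 profiles each have a profitable deviation by the same check.)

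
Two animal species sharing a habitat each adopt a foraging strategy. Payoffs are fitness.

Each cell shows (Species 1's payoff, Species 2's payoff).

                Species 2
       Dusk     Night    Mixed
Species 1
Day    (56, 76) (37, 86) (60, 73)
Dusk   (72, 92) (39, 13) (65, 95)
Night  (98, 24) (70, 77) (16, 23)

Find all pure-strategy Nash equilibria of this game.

Pure-strategy Nash equilibria: (Dusk, Mixed), (Night, Night)

Species 1 against Dusk: payoffs 56, 72, 98 → best response Night.
Species 1 against Night: payoffs 37, 39, 70 → best response Night.
Species 1 against Mixed: payoffs 60, 65, 16 → best response Dusk.
Species 2 against Day: payoffs 76, 86, 73 → best response Night.
Species 2 against Dusk: payoffs 92, 13, 95 → best response Mixed.
Species 2 against Night: payoffs 24, 77, 23 → best response Night.
Mutual best responses: (Dusk, Mixed); (Night, Night).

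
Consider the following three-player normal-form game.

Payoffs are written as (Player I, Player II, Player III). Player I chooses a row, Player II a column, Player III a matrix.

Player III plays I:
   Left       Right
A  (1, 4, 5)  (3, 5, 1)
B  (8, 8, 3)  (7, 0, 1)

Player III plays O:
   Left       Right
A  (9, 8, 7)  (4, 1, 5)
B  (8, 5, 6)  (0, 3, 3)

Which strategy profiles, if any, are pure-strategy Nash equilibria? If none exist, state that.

Player I against (Left, I): payoffs 1, 8 → best response B.
Player I against (Left, O): payoffs 9, 8 → best response A.
Player I against (Right, I): payoffs 3, 7 → best response B.
Player I against (Right, O): payoffs 4, 0 → best response A.
Player II against (A, I): payoffs 4, 5 → best response Right.
Player II against (A, O): payoffs 8, 1 → best response Left.
Player II against (B, I): payoffs 8, 0 → best response Left.
Player II against (B, O): payoffs 5, 3 → best response Left.
Player III against (A, Left): payoffs 5, 7 → best response O.
Player III against (A, Right): payoffs 1, 5 → best response O.
Player III against (B, Left): payoffs 3, 6 → best response O.
Player III against (B, Right): payoffs 1, 3 → best response O.
Mutual best responses: (A, Left, O).

(A, Left, O)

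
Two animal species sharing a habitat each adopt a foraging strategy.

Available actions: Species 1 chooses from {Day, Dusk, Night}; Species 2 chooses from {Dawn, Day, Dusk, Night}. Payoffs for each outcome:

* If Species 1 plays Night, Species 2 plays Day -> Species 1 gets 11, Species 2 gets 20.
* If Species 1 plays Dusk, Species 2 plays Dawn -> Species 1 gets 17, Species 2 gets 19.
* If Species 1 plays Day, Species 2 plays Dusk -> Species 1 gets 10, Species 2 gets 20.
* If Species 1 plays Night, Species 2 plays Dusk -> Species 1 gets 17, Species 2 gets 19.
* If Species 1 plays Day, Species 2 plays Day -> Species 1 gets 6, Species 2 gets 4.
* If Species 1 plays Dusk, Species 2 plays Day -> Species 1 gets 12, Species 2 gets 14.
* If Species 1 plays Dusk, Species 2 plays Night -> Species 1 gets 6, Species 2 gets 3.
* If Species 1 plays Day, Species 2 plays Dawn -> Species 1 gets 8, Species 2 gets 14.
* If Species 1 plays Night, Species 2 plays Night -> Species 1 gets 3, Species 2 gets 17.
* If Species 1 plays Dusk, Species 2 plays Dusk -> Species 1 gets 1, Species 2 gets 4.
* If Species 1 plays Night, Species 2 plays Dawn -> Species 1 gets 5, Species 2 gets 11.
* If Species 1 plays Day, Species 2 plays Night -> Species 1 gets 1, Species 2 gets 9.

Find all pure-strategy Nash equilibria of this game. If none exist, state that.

Species 1 against Dawn: payoffs 8, 17, 5 → best response Dusk.
Species 1 against Day: payoffs 6, 12, 11 → best response Dusk.
Species 1 against Dusk: payoffs 10, 1, 17 → best response Night.
Species 1 against Night: payoffs 1, 6, 3 → best response Dusk.
Species 2 against Day: payoffs 14, 4, 20, 9 → best response Dusk.
Species 2 against Dusk: payoffs 19, 14, 4, 3 → best response Dawn.
Species 2 against Night: payoffs 11, 20, 19, 17 → best response Day.
Mutual best responses: (Dusk, Dawn).

The unique pure-strategy Nash equilibrium is (Dusk, Dawn).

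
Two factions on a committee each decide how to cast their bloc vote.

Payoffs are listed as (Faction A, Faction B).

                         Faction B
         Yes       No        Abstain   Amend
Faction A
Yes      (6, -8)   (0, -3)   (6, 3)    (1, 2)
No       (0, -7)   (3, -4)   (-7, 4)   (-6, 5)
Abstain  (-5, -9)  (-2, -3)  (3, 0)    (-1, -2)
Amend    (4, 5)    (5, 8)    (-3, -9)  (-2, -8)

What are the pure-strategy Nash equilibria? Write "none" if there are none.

Faction A against Yes: payoffs 6, 0, -5, 4 → best response Yes.
Faction A against No: payoffs 0, 3, -2, 5 → best response Amend.
Faction A against Abstain: payoffs 6, -7, 3, -3 → best response Yes.
Faction A against Amend: payoffs 1, -6, -1, -2 → best response Yes.
Faction B against Yes: payoffs -8, -3, 3, 2 → best response Abstain.
Faction B against No: payoffs -7, -4, 4, 5 → best response Amend.
Faction B against Abstain: payoffs -9, -3, 0, -2 → best response Abstain.
Faction B against Amend: payoffs 5, 8, -9, -8 → best response No.
Mutual best responses: (Yes, Abstain); (Amend, No).

Pure-strategy Nash equilibria: (Yes, Abstain); (Amend, No)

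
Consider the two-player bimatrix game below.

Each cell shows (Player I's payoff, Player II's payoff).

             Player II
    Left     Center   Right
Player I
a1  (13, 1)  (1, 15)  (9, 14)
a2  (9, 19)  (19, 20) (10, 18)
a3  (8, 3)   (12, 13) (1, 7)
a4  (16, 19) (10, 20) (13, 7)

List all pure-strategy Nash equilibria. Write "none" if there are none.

Player I against Left: payoffs 13, 9, 8, 16 → best response a4.
Player I against Center: payoffs 1, 19, 12, 10 → best response a2.
Player I against Right: payoffs 9, 10, 1, 13 → best response a4.
Player II against a1: payoffs 1, 15, 14 → best response Center.
Player II against a2: payoffs 19, 20, 18 → best response Center.
Player II against a3: payoffs 3, 13, 7 → best response Center.
Player II against a4: payoffs 19, 20, 7 → best response Center.
Mutual best responses: (a2, Center).

(a2, Center)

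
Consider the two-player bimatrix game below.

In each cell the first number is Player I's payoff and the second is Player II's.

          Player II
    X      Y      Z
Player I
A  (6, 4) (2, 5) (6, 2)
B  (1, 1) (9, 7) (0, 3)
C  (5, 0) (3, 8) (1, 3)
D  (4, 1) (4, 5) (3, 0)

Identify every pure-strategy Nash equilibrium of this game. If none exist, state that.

(A, X): Player II can switch to Y (4 → 5). Not NE.
(A, Y): Player I can switch to B (2 → 9). Not NE.
(A, Z): Player II can switch to X (2 → 4). Not NE.
(B, X): Player I can switch to A (1 → 6). Not NE.
(B, Y): Player I gets 9, best alternative 4; Player II gets 7, best alternative 3. No profitable deviation — NE.
(B, Z): Player I can switch to A (0 → 6). Not NE.
(C, X): Player I can switch to A (5 → 6). Not NE.
(The remaining 5 profiles each have a profitable deviation by the same check.)

Pure NE: (B, Y)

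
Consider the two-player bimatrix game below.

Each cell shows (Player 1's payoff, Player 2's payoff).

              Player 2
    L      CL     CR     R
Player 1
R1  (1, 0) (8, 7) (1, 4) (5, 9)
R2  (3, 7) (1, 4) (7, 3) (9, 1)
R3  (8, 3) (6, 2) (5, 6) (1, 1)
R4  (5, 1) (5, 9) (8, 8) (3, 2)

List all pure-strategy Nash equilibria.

none

For each strategy profile, look for a profitable unilateral deviation.
(R1, L): Player 1 can switch to R2 (1 → 3). Not NE.
(R1, CL): Player 2 can switch to R (7 → 9). Not NE.
(R1, CR): Player 1 can switch to R2 (1 → 7). Not NE.
(R1, R): Player 1 can switch to R2 (5 → 9). Not NE.
(R2, L): Player 1 can switch to R3 (3 → 8). Not NE.
(R2, CL): Player 1 can switch to R1 (1 → 8). Not NE.
(The remaining 10 profiles each have a profitable deviation by the same check.)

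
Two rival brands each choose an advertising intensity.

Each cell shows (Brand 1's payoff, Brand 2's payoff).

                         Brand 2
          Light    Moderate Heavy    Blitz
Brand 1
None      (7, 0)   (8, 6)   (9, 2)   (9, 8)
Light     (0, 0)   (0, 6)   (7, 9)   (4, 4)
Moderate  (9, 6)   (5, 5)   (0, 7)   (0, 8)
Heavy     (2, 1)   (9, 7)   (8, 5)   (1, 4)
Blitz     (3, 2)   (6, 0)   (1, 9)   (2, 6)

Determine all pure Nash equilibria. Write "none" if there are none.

(None, Light): Brand 1 can switch to Moderate (7 → 9). Not NE.
(None, Moderate): Brand 1 can switch to Heavy (8 → 9). Not NE.
(None, Heavy): Brand 2 can switch to Moderate (2 → 6). Not NE.
(None, Blitz): Brand 1 gets 9, best alternative 4; Brand 2 gets 8, best alternative 6. No profitable deviation — NE.
(Light, Light): Brand 1 can switch to None (0 → 7). Not NE.
(Light, Moderate): Brand 1 can switch to None (0 → 8). Not NE.
(Light, Heavy): Brand 1 can switch to None (7 → 9). Not NE.
(Light, Blitz): Brand 1 can switch to None (4 → 9). Not NE.
(Moderate, Light): Brand 2 can switch to Heavy (6 → 7). Not NE.
(Moderate, Moderate): Brand 1 can switch to None (5 → 8). Not NE.
(Moderate, Heavy): Brand 1 can switch to None (0 → 9). Not NE.
(Heavy, Moderate): Brand 1 gets 9, best alternative 8; Brand 2 gets 7, best alternative 5. No profitable deviation — NE.
(The remaining 8 profiles each have a profitable deviation by the same check.)

(None, Blitz), (Heavy, Moderate)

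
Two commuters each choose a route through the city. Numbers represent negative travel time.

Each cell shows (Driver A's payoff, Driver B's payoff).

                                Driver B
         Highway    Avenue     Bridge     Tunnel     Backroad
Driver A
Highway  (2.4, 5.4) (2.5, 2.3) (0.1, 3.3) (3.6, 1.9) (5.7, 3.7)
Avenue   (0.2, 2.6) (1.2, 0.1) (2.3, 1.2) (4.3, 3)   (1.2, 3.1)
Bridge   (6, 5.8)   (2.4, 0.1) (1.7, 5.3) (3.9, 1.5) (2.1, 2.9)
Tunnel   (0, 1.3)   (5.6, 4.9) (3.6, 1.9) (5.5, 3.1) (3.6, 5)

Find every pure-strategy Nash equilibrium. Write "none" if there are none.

Pure NE: (Bridge, Highway)

(Highway, Highway): Driver A can switch to Bridge (2.4 → 6). Not NE.
(Highway, Avenue): Driver A can switch to Tunnel (2.5 → 5.6). Not NE.
(Highway, Bridge): Driver A can switch to Avenue (0.1 → 2.3). Not NE.
(Highway, Tunnel): Driver A can switch to Avenue (3.6 → 4.3). Not NE.
(Highway, Backroad): Driver B can switch to Highway (3.7 → 5.4). Not NE.
(Avenue, Highway): Driver A can switch to Highway (0.2 → 2.4). Not NE.
(Bridge, Highway): Driver A gets 6, best alternative 2.4; Driver B gets 5.8, best alternative 5.3. No profitable deviation — NE.
(The remaining 13 profiles each have a profitable deviation by the same check.)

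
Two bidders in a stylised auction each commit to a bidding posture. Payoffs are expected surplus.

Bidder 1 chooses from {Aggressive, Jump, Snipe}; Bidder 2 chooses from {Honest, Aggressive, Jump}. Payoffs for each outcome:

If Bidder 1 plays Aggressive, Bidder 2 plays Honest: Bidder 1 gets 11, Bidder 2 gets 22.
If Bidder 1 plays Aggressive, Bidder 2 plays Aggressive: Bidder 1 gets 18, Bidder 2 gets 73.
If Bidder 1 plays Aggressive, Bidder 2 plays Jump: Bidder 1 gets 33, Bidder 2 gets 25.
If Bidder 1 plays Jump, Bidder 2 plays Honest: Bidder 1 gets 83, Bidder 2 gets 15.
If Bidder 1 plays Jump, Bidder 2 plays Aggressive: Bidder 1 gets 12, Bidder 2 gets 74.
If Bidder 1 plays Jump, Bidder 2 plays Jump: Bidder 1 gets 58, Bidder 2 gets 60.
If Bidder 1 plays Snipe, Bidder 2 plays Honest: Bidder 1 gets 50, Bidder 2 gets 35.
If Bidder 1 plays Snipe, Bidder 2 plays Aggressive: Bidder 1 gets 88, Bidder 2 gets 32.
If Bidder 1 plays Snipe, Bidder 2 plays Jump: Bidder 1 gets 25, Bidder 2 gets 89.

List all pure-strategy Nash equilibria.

Bidder 1 against Honest: payoffs 11, 83, 50 → best response Jump.
Bidder 1 against Aggressive: payoffs 18, 12, 88 → best response Snipe.
Bidder 1 against Jump: payoffs 33, 58, 25 → best response Jump.
Bidder 2 against Aggressive: payoffs 22, 73, 25 → best response Aggressive.
Bidder 2 against Jump: payoffs 15, 74, 60 → best response Aggressive.
Bidder 2 against Snipe: payoffs 35, 32, 89 → best response Jump.
No profile is a mutual best response for all players.

There is no pure-strategy Nash equilibrium.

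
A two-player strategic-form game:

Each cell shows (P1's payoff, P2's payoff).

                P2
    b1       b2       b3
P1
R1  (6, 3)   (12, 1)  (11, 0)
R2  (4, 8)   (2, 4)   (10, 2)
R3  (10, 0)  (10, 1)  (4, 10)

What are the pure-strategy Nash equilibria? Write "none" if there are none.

For each player, find the best response to each opponent profile; mutual best responses are the pure NE.
P1 against b1: payoffs 6, 4, 10 → best response R3.
P1 against b2: payoffs 12, 2, 10 → best response R1.
P1 against b3: payoffs 11, 10, 4 → best response R1.
P2 against R1: payoffs 3, 1, 0 → best response b1.
P2 against R2: payoffs 8, 4, 2 → best response b1.
P2 against R3: payoffs 0, 1, 10 → best response b3.
No profile is a mutual best response for all players.

No pure-strategy Nash equilibrium.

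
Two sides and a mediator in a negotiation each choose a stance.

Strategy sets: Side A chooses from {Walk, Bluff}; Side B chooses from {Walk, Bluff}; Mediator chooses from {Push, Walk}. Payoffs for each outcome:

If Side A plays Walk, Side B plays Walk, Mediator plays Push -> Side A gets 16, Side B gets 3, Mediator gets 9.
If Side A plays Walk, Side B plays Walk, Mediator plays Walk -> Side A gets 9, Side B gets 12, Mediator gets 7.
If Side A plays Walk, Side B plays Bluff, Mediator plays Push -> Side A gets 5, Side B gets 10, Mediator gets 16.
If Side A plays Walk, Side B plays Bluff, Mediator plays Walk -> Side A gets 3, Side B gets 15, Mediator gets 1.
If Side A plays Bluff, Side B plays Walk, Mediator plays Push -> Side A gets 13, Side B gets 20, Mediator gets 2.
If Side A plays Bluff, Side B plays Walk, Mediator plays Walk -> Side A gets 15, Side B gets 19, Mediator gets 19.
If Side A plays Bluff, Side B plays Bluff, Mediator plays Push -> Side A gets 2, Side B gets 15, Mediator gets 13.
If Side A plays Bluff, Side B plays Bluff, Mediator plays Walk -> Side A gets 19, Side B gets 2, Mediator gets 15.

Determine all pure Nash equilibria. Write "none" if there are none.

Pure-strategy Nash equilibria: (Walk, Bluff, Push) and (Bluff, Walk, Walk)

(Walk, Walk, Push): Side B can switch to Bluff (3 → 10). Not NE.
(Walk, Walk, Walk): Side A can switch to Bluff (9 → 15). Not NE.
(Walk, Bluff, Push): Side A gets 5, best alternative 2; Side B gets 10, best alternative 3; Mediator gets 16, best alternative 1. No profitable deviation — NE.
(Walk, Bluff, Walk): Side A can switch to Bluff (3 → 19). Not NE.
(Bluff, Walk, Push): Side A can switch to Walk (13 → 16). Not NE.
(Bluff, Walk, Walk): Side A gets 15, best alternative 9; Side B gets 19, best alternative 2; Mediator gets 19, best alternative 2. No profitable deviation — NE.
(Bluff, Bluff, Push): Side A can switch to Walk (2 → 5). Not NE.
(Bluff, Bluff, Walk): Side B can switch to Walk (2 → 19). Not NE.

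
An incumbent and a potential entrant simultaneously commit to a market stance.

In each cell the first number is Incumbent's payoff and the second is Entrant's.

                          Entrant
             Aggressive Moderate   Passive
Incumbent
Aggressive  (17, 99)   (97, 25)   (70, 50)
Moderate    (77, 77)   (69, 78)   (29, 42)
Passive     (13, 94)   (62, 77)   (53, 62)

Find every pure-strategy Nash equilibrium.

none

Incumbent against Aggressive: payoffs 17, 77, 13 → best response Moderate.
Incumbent against Moderate: payoffs 97, 69, 62 → best response Aggressive.
Incumbent against Passive: payoffs 70, 29, 53 → best response Aggressive.
Entrant against Aggressive: payoffs 99, 25, 50 → best response Aggressive.
Entrant against Moderate: payoffs 77, 78, 42 → best response Moderate.
Entrant against Passive: payoffs 94, 77, 62 → best response Aggressive.
No profile is a mutual best response for all players.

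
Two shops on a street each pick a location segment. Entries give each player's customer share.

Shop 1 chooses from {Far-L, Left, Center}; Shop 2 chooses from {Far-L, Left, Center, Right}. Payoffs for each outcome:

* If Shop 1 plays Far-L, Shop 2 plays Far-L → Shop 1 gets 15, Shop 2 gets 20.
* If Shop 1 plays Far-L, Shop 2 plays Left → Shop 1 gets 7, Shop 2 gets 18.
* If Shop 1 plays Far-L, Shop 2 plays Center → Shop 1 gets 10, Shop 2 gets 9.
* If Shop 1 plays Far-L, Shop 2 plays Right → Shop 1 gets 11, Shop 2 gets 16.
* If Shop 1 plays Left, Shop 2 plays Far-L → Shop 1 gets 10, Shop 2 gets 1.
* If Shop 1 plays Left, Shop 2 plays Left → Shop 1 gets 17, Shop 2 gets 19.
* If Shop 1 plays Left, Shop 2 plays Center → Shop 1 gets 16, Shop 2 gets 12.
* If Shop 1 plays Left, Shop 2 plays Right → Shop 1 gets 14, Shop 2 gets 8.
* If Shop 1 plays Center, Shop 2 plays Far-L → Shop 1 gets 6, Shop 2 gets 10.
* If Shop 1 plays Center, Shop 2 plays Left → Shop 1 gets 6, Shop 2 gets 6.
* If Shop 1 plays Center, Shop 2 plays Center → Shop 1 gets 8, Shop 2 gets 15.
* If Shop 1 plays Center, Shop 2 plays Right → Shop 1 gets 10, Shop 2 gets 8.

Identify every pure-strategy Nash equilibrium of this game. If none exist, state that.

(Far-L, Far-L); (Left, Left)

Mark each player's best response to every combination of opponents' strategies; a profile where every player is best-responding is a pure Nash equilibrium.
Shop 1 against Far-L: payoffs 15, 10, 6 → best response Far-L.
Shop 1 against Left: payoffs 7, 17, 6 → best response Left.
Shop 1 against Center: payoffs 10, 16, 8 → best response Left.
Shop 1 against Right: payoffs 11, 14, 10 → best response Left.
Shop 2 against Far-L: payoffs 20, 18, 9, 16 → best response Far-L.
Shop 2 against Left: payoffs 1, 19, 12, 8 → best response Left.
Shop 2 against Center: payoffs 10, 6, 15, 8 → best response Center.
Mutual best responses: (Far-L, Far-L); (Left, Left).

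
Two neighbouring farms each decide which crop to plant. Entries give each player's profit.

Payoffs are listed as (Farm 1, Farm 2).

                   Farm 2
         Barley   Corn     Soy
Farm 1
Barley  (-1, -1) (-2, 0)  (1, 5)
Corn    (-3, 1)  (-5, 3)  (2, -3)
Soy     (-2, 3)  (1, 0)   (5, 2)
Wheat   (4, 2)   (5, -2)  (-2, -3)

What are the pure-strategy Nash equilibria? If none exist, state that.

Check each profile: it is a Nash equilibrium iff no player can strictly gain by switching unilaterally.
(Barley, Barley): Farm 1 can switch to Wheat (-1 → 4). Not NE.
(Barley, Corn): Farm 1 can switch to Soy (-2 → 1). Not NE.
(Barley, Soy): Farm 1 can switch to Corn (1 → 2). Not NE.
(Corn, Barley): Farm 1 can switch to Barley (-3 → -1). Not NE.
(Corn, Corn): Farm 1 can switch to Barley (-5 → -2). Not NE.
(Corn, Soy): Farm 1 can switch to Soy (2 → 5). Not NE.
(Wheat, Barley): Farm 1 gets 4, best alternative -1; Farm 2 gets 2, best alternative -2. No profitable deviation — NE.
(The remaining 5 profiles each have a profitable deviation by the same check.)

Pure NE: (Wheat, Barley)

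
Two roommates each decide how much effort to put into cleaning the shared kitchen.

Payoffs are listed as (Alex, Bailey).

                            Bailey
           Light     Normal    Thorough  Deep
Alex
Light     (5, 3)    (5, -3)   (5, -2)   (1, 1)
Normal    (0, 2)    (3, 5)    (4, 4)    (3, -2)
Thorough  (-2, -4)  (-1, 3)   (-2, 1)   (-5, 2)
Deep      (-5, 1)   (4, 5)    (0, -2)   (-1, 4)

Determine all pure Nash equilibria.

(Light, Light): Alex gets 5, best alternative 0; Bailey gets 3, best alternative 1. No profitable deviation — NE.
(Light, Normal): Bailey can switch to Light (-3 → 3). Not NE.
(Light, Thorough): Bailey can switch to Light (-2 → 3). Not NE.
(Light, Deep): Alex can switch to Normal (1 → 3). Not NE.
(Normal, Light): Alex can switch to Light (0 → 5). Not NE.
(Normal, Normal): Alex can switch to Light (3 → 5). Not NE.
(Normal, Thorough): Alex can switch to Light (4 → 5). Not NE.
(Normal, Deep): Bailey can switch to Light (-2 → 2). Not NE.
(Thorough, Light): Alex can switch to Light (-2 → 5). Not NE.
(Thorough, Normal): Alex can switch to Light (-1 → 5). Not NE.
(Thorough, Thorough): Alex can switch to Light (-2 → 5). Not NE.
(The remaining 5 profiles each have a profitable deviation by the same check.)

(Light, Light)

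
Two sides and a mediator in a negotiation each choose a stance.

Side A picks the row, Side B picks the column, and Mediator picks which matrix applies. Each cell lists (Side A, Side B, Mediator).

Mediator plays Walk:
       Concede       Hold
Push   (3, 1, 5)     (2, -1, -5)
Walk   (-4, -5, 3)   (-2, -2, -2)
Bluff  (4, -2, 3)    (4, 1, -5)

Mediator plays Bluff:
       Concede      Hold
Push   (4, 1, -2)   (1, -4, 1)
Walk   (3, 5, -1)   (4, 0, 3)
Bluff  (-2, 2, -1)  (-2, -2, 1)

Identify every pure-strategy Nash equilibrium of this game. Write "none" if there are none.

(Push, Concede, Walk): Side A can switch to Bluff (3 → 4). Not NE.
(Push, Concede, Bluff): Mediator can switch to Walk (-2 → 5). Not NE.
(Push, Hold, Walk): Side A can switch to Bluff (2 → 4). Not NE.
(Push, Hold, Bluff): Side A can switch to Walk (1 → 4). Not NE.
(Walk, Concede, Walk): Side A can switch to Push (-4 → 3). Not NE.
(Walk, Concede, Bluff): Side A can switch to Push (3 → 4). Not NE.
(Walk, Hold, Walk): Side A can switch to Push (-2 → 2). Not NE.
(Walk, Hold, Bluff): Side B can switch to Concede (0 → 5). Not NE.
(Bluff, Concede, Walk): Side B can switch to Hold (-2 → 1). Not NE.
(Bluff, Concede, Bluff): Side A can switch to Push (-2 → 4). Not NE.
(The remaining 2 profiles each have a profitable deviation by the same check.)

No pure-strategy Nash equilibrium.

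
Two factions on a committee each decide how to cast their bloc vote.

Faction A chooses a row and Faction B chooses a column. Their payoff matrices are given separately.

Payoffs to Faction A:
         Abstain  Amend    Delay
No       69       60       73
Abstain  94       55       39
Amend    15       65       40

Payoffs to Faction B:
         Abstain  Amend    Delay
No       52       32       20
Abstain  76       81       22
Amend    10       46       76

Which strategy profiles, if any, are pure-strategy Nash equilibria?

(No, Abstain): Faction A can switch to Abstain (69 → 94). Not NE.
(No, Amend): Faction A can switch to Amend (60 → 65). Not NE.
(No, Delay): Faction B can switch to Abstain (20 → 52). Not NE.
(Abstain, Abstain): Faction B can switch to Amend (76 → 81). Not NE.
(Abstain, Amend): Faction A can switch to No (55 → 60). Not NE.
(Abstain, Delay): Faction A can switch to No (39 → 73). Not NE.
(Amend, Abstain): Faction A can switch to No (15 → 69). Not NE.
(Amend, Amend): Faction B can switch to Delay (46 → 76). Not NE.
(The remaining 1 profile has a profitable deviation by the same check.)

none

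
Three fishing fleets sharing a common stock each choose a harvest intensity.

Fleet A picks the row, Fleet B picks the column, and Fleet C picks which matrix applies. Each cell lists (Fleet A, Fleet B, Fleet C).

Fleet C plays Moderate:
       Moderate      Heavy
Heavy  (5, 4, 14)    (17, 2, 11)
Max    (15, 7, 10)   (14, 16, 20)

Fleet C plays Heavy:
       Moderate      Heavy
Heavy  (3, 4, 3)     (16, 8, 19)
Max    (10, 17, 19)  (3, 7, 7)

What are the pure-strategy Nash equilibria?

(Heavy, Heavy, Heavy) and (Max, Moderate, Heavy)

Fleet A against (Moderate, Moderate): payoffs 5, 15 → best response Max.
Fleet A against (Moderate, Heavy): payoffs 3, 10 → best response Max.
Fleet A against (Heavy, Moderate): payoffs 17, 14 → best response Heavy.
Fleet A against (Heavy, Heavy): payoffs 16, 3 → best response Heavy.
Fleet B against (Heavy, Moderate): payoffs 4, 2 → best response Moderate.
Fleet B against (Heavy, Heavy): payoffs 4, 8 → best response Heavy.
Fleet B against (Max, Moderate): payoffs 7, 16 → best response Heavy.
Fleet B against (Max, Heavy): payoffs 17, 7 → best response Moderate.
Fleet C against (Heavy, Moderate): payoffs 14, 3 → best response Moderate.
Fleet C against (Heavy, Heavy): payoffs 11, 19 → best response Heavy.
Fleet C against (Max, Moderate): payoffs 10, 19 → best response Heavy.
Fleet C against (Max, Heavy): payoffs 20, 7 → best response Moderate.
Mutual best responses: (Heavy, Heavy, Heavy); (Max, Moderate, Heavy).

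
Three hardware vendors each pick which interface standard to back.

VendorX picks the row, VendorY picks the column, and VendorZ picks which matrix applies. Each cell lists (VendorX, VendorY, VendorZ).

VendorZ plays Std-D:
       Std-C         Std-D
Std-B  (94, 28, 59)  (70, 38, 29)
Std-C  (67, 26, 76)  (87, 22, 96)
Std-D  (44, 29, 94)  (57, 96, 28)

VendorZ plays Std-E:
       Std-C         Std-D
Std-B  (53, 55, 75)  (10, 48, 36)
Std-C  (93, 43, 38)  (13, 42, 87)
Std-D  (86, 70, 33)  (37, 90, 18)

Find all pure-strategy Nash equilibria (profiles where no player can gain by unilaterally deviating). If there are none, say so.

(Std-B, Std-C, Std-D): VendorY can switch to Std-D (28 → 38). Not NE.
(Std-B, Std-C, Std-E): VendorX can switch to Std-C (53 → 93). Not NE.
(Std-B, Std-D, Std-D): VendorX can switch to Std-C (70 → 87). Not NE.
(Std-B, Std-D, Std-E): VendorX can switch to Std-C (10 → 13). Not NE.
(Std-C, Std-C, Std-D): VendorX can switch to Std-B (67 → 94). Not NE.
(Std-C, Std-C, Std-E): VendorZ can switch to Std-D (38 → 76). Not NE.
(Std-C, Std-D, Std-D): VendorY can switch to Std-C (22 → 26). Not NE.
(Std-C, Std-D, Std-E): VendorX can switch to Std-D (13 → 37). Not NE.
(Std-D, Std-C, Std-D): VendorX can switch to Std-B (44 → 94). Not NE.
(Std-D, Std-C, Std-E): VendorX can switch to Std-C (86 → 93). Not NE.
(The remaining 2 profiles each have a profitable deviation by the same check.)

There is no pure-strategy Nash equilibrium.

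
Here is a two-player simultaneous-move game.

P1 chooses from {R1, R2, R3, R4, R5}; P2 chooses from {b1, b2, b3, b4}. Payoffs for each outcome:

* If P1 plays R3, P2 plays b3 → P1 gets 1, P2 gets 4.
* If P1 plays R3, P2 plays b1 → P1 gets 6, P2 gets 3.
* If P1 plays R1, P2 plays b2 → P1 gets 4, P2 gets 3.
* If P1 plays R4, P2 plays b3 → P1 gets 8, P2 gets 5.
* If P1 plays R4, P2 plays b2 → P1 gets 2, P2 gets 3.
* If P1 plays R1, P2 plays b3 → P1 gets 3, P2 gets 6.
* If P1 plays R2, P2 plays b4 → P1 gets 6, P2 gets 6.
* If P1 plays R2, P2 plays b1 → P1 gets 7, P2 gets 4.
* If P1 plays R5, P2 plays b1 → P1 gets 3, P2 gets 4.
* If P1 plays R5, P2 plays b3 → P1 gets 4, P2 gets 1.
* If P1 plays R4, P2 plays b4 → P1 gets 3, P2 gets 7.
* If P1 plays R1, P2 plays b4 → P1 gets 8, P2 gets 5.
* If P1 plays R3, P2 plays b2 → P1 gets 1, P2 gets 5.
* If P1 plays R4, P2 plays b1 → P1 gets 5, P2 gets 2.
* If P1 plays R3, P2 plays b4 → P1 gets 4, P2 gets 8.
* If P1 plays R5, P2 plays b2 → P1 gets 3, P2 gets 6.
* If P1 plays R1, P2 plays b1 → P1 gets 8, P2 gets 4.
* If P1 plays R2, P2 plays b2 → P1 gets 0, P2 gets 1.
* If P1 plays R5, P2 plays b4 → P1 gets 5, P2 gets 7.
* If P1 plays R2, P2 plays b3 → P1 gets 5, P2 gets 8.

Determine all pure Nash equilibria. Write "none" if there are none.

none

(R1, b1): P2 can switch to b3 (4 → 6). Not NE.
(R1, b2): P2 can switch to b1 (3 → 4). Not NE.
(R1, b3): P1 can switch to R2 (3 → 5). Not NE.
(R1, b4): P2 can switch to b3 (5 → 6). Not NE.
(R2, b1): P1 can switch to R1 (7 → 8). Not NE.
(R2, b2): P1 can switch to R1 (0 → 4). Not NE.
(R2, b3): P1 can switch to R4 (5 → 8). Not NE.
(R2, b4): P1 can switch to R1 (6 → 8). Not NE.
(R3, b1): P1 can switch to R1 (6 → 8). Not NE.
(R3, b2): P1 can switch to R1 (1 → 4). Not NE.
(The remaining 10 profiles each have a profitable deviation by the same check.)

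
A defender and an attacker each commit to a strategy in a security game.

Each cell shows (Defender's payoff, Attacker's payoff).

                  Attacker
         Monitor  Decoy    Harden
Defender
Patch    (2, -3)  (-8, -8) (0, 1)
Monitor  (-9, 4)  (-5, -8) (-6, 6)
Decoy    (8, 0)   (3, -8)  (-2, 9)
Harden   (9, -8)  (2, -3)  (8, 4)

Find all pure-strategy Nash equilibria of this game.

(Patch, Monitor): Defender can switch to Decoy (2 → 8). Not NE.
(Patch, Decoy): Defender can switch to Monitor (-8 → -5). Not NE.
(Patch, Harden): Defender can switch to Harden (0 → 8). Not NE.
(Monitor, Monitor): Defender can switch to Patch (-9 → 2). Not NE.
(Monitor, Decoy): Defender can switch to Decoy (-5 → 3). Not NE.
(Monitor, Harden): Defender can switch to Patch (-6 → 0). Not NE.
(Decoy, Monitor): Defender can switch to Harden (8 → 9). Not NE.
(Decoy, Decoy): Attacker can switch to Monitor (-8 → 0). Not NE.
(Decoy, Harden): Defender can switch to Patch (-2 → 0). Not NE.
(Harden, Monitor): Attacker can switch to Decoy (-8 → -3). Not NE.
(Harden, Decoy): Defender can switch to Decoy (2 → 3). Not NE.
(Harden, Harden): Defender gets 8, best alternative 0; Attacker gets 4, best alternative -3. No profitable deviation — NE.

Pure NE: (Harden, Harden)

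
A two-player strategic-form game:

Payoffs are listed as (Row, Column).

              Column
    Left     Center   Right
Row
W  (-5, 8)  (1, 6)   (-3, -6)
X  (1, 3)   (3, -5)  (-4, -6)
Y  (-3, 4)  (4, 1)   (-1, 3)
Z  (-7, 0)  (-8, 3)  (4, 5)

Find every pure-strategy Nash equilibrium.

The pure Nash equilibria are (X, Left), (Z, Right).

(W, Left): Row can switch to X (-5 → 1). Not NE.
(W, Center): Row can switch to X (1 → 3). Not NE.
(W, Right): Row can switch to Y (-3 → -1). Not NE.
(X, Left): Row gets 1, best alternative -3; Column gets 3, best alternative -5. No profitable deviation — NE.
(X, Center): Row can switch to Y (3 → 4). Not NE.
(X, Right): Row can switch to W (-4 → -3). Not NE.
(Y, Left): Row can switch to X (-3 → 1). Not NE.
(Y, Center): Column can switch to Left (1 → 4). Not NE.
(Y, Right): Row can switch to Z (-1 → 4). Not NE.
(Z, Right): Row gets 4, best alternative -1; Column gets 5, best alternative 3. No profitable deviation — NE.
(The remaining 2 profiles each have a profitable deviation by the same check.)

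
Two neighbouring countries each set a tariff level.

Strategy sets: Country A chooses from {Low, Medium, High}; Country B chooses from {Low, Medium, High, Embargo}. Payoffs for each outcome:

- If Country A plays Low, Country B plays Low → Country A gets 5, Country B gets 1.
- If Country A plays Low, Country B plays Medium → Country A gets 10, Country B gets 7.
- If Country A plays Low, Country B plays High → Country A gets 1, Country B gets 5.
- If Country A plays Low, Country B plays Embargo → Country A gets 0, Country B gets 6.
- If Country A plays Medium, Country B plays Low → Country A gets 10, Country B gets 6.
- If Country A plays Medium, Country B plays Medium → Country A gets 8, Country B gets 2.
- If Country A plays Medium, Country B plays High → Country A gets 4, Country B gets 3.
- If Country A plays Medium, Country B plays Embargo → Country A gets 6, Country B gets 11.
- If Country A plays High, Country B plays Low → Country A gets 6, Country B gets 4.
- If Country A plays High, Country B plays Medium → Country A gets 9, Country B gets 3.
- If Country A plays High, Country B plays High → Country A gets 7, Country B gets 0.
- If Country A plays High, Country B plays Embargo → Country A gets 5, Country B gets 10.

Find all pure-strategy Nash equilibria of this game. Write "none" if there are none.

(Low, Low): Country A can switch to Medium (5 → 10). Not NE.
(Low, Medium): Country A gets 10, best alternative 9; Country B gets 7, best alternative 6. No profitable deviation — NE.
(Low, High): Country A can switch to Medium (1 → 4). Not NE.
(Low, Embargo): Country A can switch to Medium (0 → 6). Not NE.
(Medium, Low): Country B can switch to Embargo (6 → 11). Not NE.
(Medium, Medium): Country A can switch to Low (8 → 10). Not NE.
(Medium, High): Country A can switch to High (4 → 7). Not NE.
(Medium, Embargo): Country A gets 6, best alternative 5; Country B gets 11, best alternative 6. No profitable deviation — NE.
(The remaining 4 profiles each have a profitable deviation by the same check.)

The pure Nash equilibria are (Low, Medium) and (Medium, Embargo).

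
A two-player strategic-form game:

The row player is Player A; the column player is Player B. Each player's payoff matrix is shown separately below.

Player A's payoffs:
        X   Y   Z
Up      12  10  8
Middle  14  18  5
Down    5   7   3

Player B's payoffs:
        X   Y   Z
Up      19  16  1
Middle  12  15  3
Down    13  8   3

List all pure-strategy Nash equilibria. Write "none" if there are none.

Pure NE: (Middle, Y)

(Up, X): Player A can switch to Middle (12 → 14). Not NE.
(Up, Y): Player A can switch to Middle (10 → 18). Not NE.
(Up, Z): Player B can switch to X (1 → 19). Not NE.
(Middle, X): Player B can switch to Y (12 → 15). Not NE.
(Middle, Y): Player A gets 18, best alternative 10; Player B gets 15, best alternative 12. No profitable deviation — NE.
(Middle, Z): Player A can switch to Up (5 → 8). Not NE.
(Down, X): Player A can switch to Up (5 → 12). Not NE.
(Down, Y): Player A can switch to Up (7 → 10). Not NE.
(Down, Z): Player A can switch to Up (3 → 8). Not NE.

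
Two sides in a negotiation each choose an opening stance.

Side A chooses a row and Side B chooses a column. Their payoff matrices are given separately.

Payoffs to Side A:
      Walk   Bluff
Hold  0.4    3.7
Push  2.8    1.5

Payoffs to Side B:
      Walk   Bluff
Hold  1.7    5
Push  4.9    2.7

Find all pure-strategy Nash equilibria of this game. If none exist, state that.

(Hold, Walk): Side A can switch to Push (0.4 → 2.8). Not NE.
(Hold, Bluff): Side A gets 3.7, best alternative 1.5; Side B gets 5, best alternative 1.7. No profitable deviation — NE.
(Push, Walk): Side A gets 2.8, best alternative 0.4; Side B gets 4.9, best alternative 2.7. No profitable deviation — NE.
(Push, Bluff): Side A can switch to Hold (1.5 → 3.7). Not NE.

(Hold, Bluff) and (Push, Walk)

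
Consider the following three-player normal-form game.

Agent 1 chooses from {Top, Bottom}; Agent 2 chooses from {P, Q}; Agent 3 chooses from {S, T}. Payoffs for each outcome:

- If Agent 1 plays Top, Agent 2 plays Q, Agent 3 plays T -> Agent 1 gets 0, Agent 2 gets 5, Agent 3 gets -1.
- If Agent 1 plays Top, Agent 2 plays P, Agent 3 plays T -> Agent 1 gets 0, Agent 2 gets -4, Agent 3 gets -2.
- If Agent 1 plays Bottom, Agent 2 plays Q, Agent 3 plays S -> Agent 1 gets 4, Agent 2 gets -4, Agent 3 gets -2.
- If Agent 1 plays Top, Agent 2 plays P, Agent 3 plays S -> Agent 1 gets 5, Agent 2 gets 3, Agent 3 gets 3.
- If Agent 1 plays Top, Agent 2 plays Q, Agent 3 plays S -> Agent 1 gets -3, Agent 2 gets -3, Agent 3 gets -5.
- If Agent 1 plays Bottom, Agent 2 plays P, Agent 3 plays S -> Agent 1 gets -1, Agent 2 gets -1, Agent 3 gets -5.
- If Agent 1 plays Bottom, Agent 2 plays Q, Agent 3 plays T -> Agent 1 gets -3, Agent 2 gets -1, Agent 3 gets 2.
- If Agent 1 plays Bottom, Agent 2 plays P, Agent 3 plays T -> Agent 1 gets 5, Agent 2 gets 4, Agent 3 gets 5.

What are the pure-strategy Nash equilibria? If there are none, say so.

Agent 1 against (P, S): payoffs 5, -1 → best response Top.
Agent 1 against (P, T): payoffs 0, 5 → best response Bottom.
Agent 1 against (Q, S): payoffs -3, 4 → best response Bottom.
Agent 1 against (Q, T): payoffs 0, -3 → best response Top.
Agent 2 against (Top, S): payoffs 3, -3 → best response P.
Agent 2 against (Top, T): payoffs -4, 5 → best response Q.
Agent 2 against (Bottom, S): payoffs -1, -4 → best response P.
Agent 2 against (Bottom, T): payoffs 4, -1 → best response P.
Agent 3 against (Top, P): payoffs 3, -2 → best response S.
Agent 3 against (Top, Q): payoffs -5, -1 → best response T.
Agent 3 against (Bottom, P): payoffs -5, 5 → best response T.
Agent 3 against (Bottom, Q): payoffs -2, 2 → best response T.
Mutual best responses: (Top, P, S); (Top, Q, T); (Bottom, P, T).

Pure-strategy Nash equilibria: (Top, P, S) and (Top, Q, T) and (Bottom, P, T)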